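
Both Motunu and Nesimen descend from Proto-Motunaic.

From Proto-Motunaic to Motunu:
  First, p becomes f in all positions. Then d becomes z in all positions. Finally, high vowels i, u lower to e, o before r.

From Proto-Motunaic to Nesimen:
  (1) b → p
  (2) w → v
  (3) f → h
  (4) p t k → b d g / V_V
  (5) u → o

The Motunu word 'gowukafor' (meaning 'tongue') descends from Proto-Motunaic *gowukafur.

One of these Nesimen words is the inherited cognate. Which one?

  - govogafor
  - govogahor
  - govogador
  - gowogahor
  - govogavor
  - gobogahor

Nesimen: *gowukafur
  gowukafur (rule 1 does not apply)
  gowukafur → govukafur   [unconditioned shift]
  govukafur → govukahur   [unconditioned shift]
  govukahur → govugahur   [intervocalic voicing]
  govugahur → govogahor   [vowel merger]
  giving Nesimen govogahor.
Among the options, 'govogahor' alone shows every Nesimen change applied in order.

govogahor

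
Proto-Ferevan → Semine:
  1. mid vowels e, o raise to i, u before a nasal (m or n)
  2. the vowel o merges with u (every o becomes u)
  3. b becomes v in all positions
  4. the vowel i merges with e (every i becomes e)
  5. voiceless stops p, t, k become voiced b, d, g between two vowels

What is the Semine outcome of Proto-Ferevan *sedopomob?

Semine: *sedopomob
  sedopomob → sedopumob   [pre-nasal raising]
  sedopumob → sedupumub   [vowel merger]
  sedupumub → sedupumuv   [unconditioned shift]
  sedupumuv (rule 4 does not apply)
  sedupumuv → sedubumuv   [intervocalic voicing]
  giving Semine sedubumuv.

sedubumuv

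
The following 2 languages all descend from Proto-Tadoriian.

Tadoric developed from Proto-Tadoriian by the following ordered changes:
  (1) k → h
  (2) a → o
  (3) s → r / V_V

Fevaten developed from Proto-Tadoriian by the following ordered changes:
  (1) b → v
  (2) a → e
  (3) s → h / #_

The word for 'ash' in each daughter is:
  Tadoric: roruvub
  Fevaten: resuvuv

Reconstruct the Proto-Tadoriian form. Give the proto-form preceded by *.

Position 2: Tadoric has o, Fevaten has e. Taking the neighbouring segments as reconstructed: Tadoric o could go back to *a or *o; Fevaten e could go back to *a or *e — the one source consistent with every daughter is *a.
Position 7: Tadoric has b, Fevaten has v. Tadoric preserves b here (none of its changes turn any other segment into b), so the proto-segment is *b.
Position 3: Tadoric has r, Fevaten has s. Fevaten preserves s here (none of its changes turn any other segment into s), so the proto-segment is *s.
The remaining positions agree across the daughters. Check the candidate against every language:
Tadoric: *rasuvub
  rasuvub (rule 1 does not apply)
  rasuvub → rosuvub   [vowel merger]
  rosuvub → roruvub   [rhotacism]
  giving Tadoric roruvub.
Fevaten: *rasuvub > rasuvuv > resuvuv  (by unconditioned shift, vowel merger)
*rasuvub is the unique common source.

*rasuvub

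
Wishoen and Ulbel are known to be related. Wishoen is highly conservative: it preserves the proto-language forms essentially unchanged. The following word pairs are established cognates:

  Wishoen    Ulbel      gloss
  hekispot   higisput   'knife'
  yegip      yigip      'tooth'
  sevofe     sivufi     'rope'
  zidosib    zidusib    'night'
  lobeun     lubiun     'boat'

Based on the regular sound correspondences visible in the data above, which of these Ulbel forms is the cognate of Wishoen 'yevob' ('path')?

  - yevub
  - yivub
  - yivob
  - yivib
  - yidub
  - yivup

yivub

sevofe ~ sivufi — Wishoen e corresponds to Ulbel i after a consonant, before a labial obstruent.
lobeun ~ lubiun — Wishoen o corresponds to Ulbel u after a consonant, before a labial obstruent.
Applying these to Wishoen 'yevob':
  yevob → yivob   (e→i after a consonant, before a labial obstruent)
  yivob → yivub   (o→u after a consonant, before a labial obstruent)
So the Ulbel cognate is 'yivub'.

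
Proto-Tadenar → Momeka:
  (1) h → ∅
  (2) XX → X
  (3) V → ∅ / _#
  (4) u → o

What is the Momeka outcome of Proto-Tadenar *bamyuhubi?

Momeka: *bamyuhubi
  bamyuhubi → bamyuubi   [h-loss]
  bamyuubi → bamyubi   [degemination]
  bamyubi → bamyub   [apocope]
  bamyub → bamyob   [vowel merger]
  giving Momeka bamyob.

bamyob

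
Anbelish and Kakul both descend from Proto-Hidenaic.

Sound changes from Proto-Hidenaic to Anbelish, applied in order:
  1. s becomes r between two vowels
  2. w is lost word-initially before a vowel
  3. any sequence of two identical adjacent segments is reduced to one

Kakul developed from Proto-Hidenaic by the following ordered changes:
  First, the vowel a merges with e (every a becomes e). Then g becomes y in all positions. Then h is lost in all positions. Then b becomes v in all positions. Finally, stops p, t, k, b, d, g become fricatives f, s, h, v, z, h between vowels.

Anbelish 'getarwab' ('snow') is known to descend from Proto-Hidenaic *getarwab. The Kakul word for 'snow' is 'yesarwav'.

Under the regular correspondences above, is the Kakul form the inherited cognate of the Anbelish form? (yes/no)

Derive the expected Kakul reflex of *getarwab:
Kakul: start from *getarwab.
  rule 1 (vowel merger): getarwab → geterweb
  rule 2 (unconditioned shift): geterweb → yeterweb
  rule 3: no change — yeterweb
  rule 4 (unconditioned shift): yeterweb → yeterwev
  rule 5 (intervocalic lenition): yeterwev → yeserwev
  ⇒ Kakul yeserwev
The regular Kakul reflex would be 'yeserwev', but the attested form is 'yesarwav'. The correspondence is irregular, so they are not cognates (the Kakul form has a different source).

no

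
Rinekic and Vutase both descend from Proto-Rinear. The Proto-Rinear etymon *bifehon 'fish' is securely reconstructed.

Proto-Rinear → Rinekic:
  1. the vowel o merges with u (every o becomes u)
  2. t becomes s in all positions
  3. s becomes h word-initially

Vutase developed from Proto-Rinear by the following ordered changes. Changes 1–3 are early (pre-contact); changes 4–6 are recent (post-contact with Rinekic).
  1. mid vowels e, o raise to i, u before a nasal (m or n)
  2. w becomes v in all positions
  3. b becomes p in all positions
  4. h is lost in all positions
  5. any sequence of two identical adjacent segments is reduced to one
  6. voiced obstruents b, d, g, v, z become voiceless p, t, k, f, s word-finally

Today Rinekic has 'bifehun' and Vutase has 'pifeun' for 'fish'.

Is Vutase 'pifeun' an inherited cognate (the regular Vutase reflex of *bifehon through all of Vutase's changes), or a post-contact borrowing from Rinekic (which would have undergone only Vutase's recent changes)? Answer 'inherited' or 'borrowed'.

inherited

If inherited, *bifehon would pass through all of Vutase's changes:
Vutase: start from *bifehon.
  rule 1 (pre-nasal raising): bifehon → bifehun
  rule 2: no change — bifehun
  rule 3 (unconditioned shift): bifehun → pifehun
  rule 4 (h-loss): pifehun → pifeun
  rule 5: no change — pifeun
  rule 6: no change — pifeun
  ⇒ Vutase pifeun
If borrowed from Rinekic 'bifehun' after the early changes, it would undergo only the recent ones:
  rule 4 (h-loss): bifehun → bifeun
  rule 5 (degemination): no change (bifeun)
  rule 6 (final devoicing): no change (bifeun)
  ⇒ as a loan: bifeun
Vutase 'pifeun' matches the inherited outcome exactly, so it is an inherited cognate, not a loan.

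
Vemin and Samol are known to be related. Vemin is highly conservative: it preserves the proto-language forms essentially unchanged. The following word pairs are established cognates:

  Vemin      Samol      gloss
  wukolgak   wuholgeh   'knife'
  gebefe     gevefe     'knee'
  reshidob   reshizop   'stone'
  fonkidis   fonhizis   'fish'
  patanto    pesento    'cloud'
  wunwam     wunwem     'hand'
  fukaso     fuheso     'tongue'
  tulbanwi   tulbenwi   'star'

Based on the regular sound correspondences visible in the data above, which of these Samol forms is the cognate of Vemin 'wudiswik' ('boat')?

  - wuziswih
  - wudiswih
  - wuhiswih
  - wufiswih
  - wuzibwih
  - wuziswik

wuziswih

fonkidis ~ fonhizis — Vemin d corresponds to Samol z between vowels (before a front vowel).
wukolgak ~ wuholgeh — Vemin k corresponds to Samol h word-finally.
Applying these to Vemin 'wudiswik':
  wudiswik → wuziswik   (d→z between vowels (before a front vowel))
  wuziswik → wuziswih   (k→h word-finally)
So the Samol cognate is 'wuziswih'.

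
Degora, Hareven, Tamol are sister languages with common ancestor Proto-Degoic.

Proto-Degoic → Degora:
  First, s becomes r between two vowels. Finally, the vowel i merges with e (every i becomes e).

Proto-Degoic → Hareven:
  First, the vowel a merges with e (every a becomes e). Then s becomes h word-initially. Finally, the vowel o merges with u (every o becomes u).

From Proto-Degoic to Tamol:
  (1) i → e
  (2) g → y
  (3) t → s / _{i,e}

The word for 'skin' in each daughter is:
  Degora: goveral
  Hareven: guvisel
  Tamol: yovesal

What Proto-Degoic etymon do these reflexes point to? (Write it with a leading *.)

Position 6: Degora has a, Hareven has e, Tamol has a. Degora preserves a here (none of its changes turn any other segment into a), so the proto-segment is *a.
Position 4: Degora has e, Hareven has i, Tamol has e. Hareven preserves i here (none of its changes turn any other segment into i), so the proto-segment is *i.
Continuing position by position gives *govisal; check it forward:
Degora: *govisal > goviral > goveral  (by rhotacism, vowel merger)
Hareven: *govisal > govisel > guvisel  (by vowel merger, vowel merger)
Tamol: *govisal
  govisal → govesal   [vowel merger]
  govesal → yovesal   [unconditioned shift]
  yovesal (rule 3 does not apply)
  giving Tamol yovesal.
*govisal is the unique common source.

*govisal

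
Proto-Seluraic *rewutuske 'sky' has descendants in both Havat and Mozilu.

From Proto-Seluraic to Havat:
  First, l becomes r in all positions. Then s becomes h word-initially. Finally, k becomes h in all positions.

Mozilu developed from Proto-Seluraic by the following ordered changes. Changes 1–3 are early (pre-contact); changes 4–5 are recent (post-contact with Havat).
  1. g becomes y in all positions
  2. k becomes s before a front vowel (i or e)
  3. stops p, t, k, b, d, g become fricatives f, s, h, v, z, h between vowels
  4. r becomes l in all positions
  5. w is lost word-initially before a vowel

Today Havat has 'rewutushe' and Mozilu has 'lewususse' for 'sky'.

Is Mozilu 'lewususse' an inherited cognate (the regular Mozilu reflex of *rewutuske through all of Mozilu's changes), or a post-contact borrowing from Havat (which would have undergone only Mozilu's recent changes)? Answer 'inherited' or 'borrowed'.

If inherited, *rewutuske would pass through all of Mozilu's changes:
Mozilu: *rewutuske
  rewutuske (rule 1 does not apply)
  rewutuske → rewutusse   [palatalisation]
  rewutusse → rewususse   [intervocalic lenition]
  rewususse → lewususse   [unconditioned shift]
  lewususse (rule 5 does not apply)
  giving Mozilu lewususse.
If borrowed from Havat 'rewutushe' after the early changes, it would undergo only the recent ones:
  rule 4 (unconditioned shift): rewutushe → lewutushe
  rule 5 (glide loss): no change (lewutushe)
  ⇒ as a loan: lewutushe
Mozilu 'lewususse' matches the inherited outcome exactly, so it is an inherited cognate, not a loan.

inherited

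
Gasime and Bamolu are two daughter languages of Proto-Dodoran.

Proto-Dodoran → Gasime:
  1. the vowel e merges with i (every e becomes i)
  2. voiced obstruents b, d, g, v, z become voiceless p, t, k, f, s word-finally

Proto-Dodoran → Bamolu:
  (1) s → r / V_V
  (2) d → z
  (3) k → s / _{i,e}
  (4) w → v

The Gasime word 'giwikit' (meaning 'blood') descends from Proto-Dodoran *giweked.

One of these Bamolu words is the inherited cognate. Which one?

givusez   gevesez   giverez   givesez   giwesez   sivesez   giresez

givesez

Bamolu: *giweked > giwekez > giwesez > givesez  (by unconditioned shift, palatalisation, unconditioned shift)
The other candidates each miss or misapply at least one Bamolu change.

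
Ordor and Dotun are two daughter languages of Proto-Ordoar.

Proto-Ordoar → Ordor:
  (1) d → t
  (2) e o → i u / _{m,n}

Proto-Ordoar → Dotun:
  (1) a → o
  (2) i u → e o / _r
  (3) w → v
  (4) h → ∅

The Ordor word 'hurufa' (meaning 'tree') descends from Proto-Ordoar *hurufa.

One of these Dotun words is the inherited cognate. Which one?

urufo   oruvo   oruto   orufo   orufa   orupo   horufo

orufo

Dotun: *hurufa
  hurufa → hurufo   [vowel merger]
  hurufo → horufo   [pre-rhotic lowering]
  horufo (rule 3 does not apply)
  horufo → orufo   [h-loss]
  giving Dotun orufo.
Only 'orufo' matches the regular Dotun development of *hurufa.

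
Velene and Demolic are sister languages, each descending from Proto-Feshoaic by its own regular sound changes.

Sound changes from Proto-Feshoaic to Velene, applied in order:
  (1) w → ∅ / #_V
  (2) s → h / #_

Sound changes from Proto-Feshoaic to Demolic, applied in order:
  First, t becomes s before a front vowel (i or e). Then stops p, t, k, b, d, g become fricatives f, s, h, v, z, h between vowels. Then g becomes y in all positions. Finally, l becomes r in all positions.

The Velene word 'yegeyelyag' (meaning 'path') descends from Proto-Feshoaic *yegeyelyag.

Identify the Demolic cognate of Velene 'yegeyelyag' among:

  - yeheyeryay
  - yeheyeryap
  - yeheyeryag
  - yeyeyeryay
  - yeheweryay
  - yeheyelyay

Demolic: start from *yegeyelyag.
  rule 1: no change — yegeyelyag
  rule 2 (intervocalic lenition): yegeyelyag → yeheyelyag
  rule 3 (unconditioned shift): yeheyelyag → yeheyelyay
  rule 4 (unconditioned shift): yeheyelyay → yeheyeryay
  ⇒ Demolic yeheyeryay
The other candidates each miss or misapply at least one Demolic change.

yeheyeryay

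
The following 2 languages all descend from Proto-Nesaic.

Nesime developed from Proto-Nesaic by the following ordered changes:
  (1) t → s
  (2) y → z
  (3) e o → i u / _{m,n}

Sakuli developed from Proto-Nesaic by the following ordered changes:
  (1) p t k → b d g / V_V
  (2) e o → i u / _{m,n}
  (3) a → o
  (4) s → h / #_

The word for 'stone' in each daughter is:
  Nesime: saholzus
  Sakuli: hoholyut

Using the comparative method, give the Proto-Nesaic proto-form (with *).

Position 6: Nesime has z, Sakuli has y. Sakuli preserves y here (none of its changes turn any other segment into y), so the proto-segment is *y.
Position 2: Nesime has a, Sakuli has o. Nesime preserves a here (none of its changes turn any other segment into a), so the proto-segment is *a.
Verify the candidate proto-form against each daughter:
Nesime: *saholyut
  saholyut → saholyus   [unconditioned shift]
  saholyus → saholzus   [unconditioned shift]
  saholzus (rule 3 does not apply)
  giving Nesime saholzus.
Sakuli: *saholyut > soholyut > hoholyut  (by vowel merger, debuccalisation)
Only *saholyut yields all of Nesime saholzus, Sakuli hoholyut.

*saholyut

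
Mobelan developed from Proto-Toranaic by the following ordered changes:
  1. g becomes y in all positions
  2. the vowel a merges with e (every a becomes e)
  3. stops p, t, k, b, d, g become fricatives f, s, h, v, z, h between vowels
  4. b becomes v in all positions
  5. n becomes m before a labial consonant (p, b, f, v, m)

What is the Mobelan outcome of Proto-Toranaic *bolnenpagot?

Mobelan: *bolnenpagot > bolnenpayot > bolnenpeyot > volnenpeyot > volnempeyot  (by unconditioned shift, vowel merger, unconditioned shift, nasal place assimilation)

volnempeyot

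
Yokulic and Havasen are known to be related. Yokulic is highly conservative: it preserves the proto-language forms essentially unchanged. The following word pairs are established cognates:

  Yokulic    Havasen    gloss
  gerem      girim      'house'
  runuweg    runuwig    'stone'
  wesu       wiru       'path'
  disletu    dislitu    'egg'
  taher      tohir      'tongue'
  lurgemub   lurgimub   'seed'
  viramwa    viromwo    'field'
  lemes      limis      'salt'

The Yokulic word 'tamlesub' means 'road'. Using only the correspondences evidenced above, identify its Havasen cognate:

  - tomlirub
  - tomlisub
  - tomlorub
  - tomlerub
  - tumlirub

tomlirub

viramwa ~ viromwo — Yokulic a corresponds to Havasen o after a consonant, before a nasal.
runuweg ~ runuwig, wesu ~ wiru — Yokulic e corresponds to Havasen i after a consonant, before a consonant other than r, m, n, p, b, f, v.
wesu ~ wiru — Yokulic s corresponds to Havasen r between vowels (before a back vowel).
Applying these to Yokulic 'tamlesub':
  tamlesub → tomlesub   (a→o after a consonant, before a nasal)
  tomlesub → tomlisub   (e→i after a consonant, before a consonant other than r, m, n, p, b, f, v)
  tomlisub → tomlirub   (s→r between vowels (before a back vowel))
So the Havasen cognate is 'tomlirub'.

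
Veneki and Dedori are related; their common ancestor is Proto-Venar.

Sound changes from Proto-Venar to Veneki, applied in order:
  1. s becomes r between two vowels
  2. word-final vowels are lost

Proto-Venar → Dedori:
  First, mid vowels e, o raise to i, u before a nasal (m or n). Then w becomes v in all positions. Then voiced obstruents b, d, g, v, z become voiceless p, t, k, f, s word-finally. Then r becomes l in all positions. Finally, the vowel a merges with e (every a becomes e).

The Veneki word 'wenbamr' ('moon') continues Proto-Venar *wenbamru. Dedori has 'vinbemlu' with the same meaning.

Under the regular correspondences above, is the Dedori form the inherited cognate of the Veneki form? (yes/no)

Derive the expected Dedori reflex of *wenbamru:
Dedori: *wenbamru
  wenbamru → winbamru   [pre-nasal raising]
  winbamru → vinbamru   [unconditioned shift]
  vinbamru (rule 3 does not apply)
  vinbamru → vinbamlu   [unconditioned shift]
  vinbamlu → vinbemlu   [vowel merger]
  giving Dedori vinbemlu.
Dedori 'vinbemlu' matches the regular reflex exactly, so the pair is cognate.

yes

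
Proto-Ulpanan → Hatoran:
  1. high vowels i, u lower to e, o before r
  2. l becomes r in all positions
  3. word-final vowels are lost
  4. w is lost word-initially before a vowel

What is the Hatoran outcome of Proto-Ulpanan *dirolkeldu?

Hatoran: *dirolkeldu > derolkeldu > derorkerdu > derorkerd  (by pre-rhotic lowering, unconditioned shift, apocope)

derorkerd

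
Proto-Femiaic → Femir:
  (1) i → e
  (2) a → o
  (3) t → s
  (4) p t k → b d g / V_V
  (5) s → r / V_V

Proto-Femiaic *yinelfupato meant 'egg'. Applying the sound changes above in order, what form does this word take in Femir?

Femir: *yinelfupato > yenelfupato > yenelfupoto > yenelfuposo > yenelfuboso > yenelfuboro  (by vowel merger, vowel merger, unconditioned shift, intervocalic voicing, rhotacism)

yenelfuboro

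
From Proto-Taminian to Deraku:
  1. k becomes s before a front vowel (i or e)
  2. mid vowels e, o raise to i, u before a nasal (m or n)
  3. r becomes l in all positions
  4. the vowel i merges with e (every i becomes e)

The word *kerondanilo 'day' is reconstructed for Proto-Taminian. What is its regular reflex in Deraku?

selundanelo

Deraku: start from *kerondanilo.
  rule 1 (palatalisation): kerondanilo → serondanilo
  rule 2 (pre-nasal raising): serondanilo → serundanilo
  rule 3 (unconditioned shift): serundanilo → selundanilo
  rule 4 (vowel merger): selundanilo → selundanelo
  ⇒ Deraku selundanelo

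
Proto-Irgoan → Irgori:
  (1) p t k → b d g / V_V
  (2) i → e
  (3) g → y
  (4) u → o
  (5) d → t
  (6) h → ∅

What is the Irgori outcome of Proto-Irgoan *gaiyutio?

Irgori: *gaiyutio
  gaiyutio → gaiyudio   [intervocalic voicing]
  gaiyudio → gaeyudeo   [vowel merger]
  gaeyudeo → yaeyudeo   [unconditioned shift]
  yaeyudeo → yaeyodeo   [vowel merger]
  yaeyodeo → yaeyoteo   [unconditioned shift]
  yaeyoteo (rule 6 does not apply)
  giving Irgori yaeyoteo.

yaeyoteo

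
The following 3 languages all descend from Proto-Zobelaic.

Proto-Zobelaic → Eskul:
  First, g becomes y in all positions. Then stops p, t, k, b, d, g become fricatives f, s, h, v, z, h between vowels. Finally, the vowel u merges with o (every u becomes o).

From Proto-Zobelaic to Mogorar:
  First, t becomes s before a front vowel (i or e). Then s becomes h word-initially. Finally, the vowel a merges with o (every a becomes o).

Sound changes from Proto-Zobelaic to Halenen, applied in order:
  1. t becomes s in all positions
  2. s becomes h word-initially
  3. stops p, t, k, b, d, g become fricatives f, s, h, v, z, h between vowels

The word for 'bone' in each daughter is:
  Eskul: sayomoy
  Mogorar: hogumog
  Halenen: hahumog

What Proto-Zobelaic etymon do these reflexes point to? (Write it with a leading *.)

Position 2: Eskul has a, Mogorar has o, Halenen has a. Eskul preserves a here (none of its changes turn any other segment into a), so the proto-segment is *a.
Position 4: Eskul has o, Mogorar has u, Halenen has u. Mogorar preserves u here (none of its changes turn any other segment into u), so the proto-segment is *u.
Verify the candidate proto-form against each daughter:
Eskul: start from *sagumog.
  rule 1 (unconditioned shift): sagumog → sayumoy
  rule 2: no change — sayumoy
  rule 3 (vowel merger): sayumoy → sayomoy
  ⇒ Eskul sayomoy
Mogorar: *sagumog
  sagumog (rule 1 does not apply)
  sagumog → hagumog   [debuccalisation]
  hagumog → hogumog   [vowel merger]
  giving Mogorar hogumog.
Halenen: *sagumog
  sagumog (rule 1 does not apply)
  sagumog → hagumog   [debuccalisation]
  hagumog → hahumog   [intervocalic lenition]
  giving Halenen hahumog.
No other proto-form is consistent with every reflex, so the reconstruction is *sagumog.

*sagumog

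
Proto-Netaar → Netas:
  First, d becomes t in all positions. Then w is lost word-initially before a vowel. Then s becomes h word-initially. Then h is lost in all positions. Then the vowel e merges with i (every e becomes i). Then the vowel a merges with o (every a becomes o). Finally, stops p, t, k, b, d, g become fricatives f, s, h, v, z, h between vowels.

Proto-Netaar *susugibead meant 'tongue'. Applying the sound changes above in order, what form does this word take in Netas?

usuhiviot

Netas: *susugibead > susugibeat > husugibeat > usugibeat > usugibiat > usugibiot > usuhiviot  (by unconditioned shift, debuccalisation, h-loss, vowel merger, vowel merger, intervocalic lenition)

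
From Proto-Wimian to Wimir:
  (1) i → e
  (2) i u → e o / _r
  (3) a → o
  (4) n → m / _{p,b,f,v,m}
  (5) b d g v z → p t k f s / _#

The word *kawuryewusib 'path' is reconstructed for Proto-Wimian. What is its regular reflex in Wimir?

koworyewusep

Wimir: start from *kawuryewusib.
  rule 1 (vowel merger): kawuryewusib → kawuryewuseb
  rule 2 (pre-rhotic lowering): kawuryewuseb → kaworyewuseb
  rule 3 (vowel merger): kaworyewuseb → koworyewuseb
  rule 4: no change — koworyewuseb
  rule 5 (final devoicing): koworyewuseb → koworyewusep
  ⇒ Wimir koworyewusep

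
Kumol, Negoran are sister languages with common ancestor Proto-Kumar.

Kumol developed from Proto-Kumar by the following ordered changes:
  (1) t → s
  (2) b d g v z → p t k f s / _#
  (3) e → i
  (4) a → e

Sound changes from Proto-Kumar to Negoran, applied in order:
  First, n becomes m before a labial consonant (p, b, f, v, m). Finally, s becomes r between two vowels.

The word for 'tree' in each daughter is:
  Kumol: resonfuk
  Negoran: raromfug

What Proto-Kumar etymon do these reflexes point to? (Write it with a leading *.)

*rasonfug

Position 2: Kumol has e, Negoran has a. Negoran preserves a here (none of its changes turn any other segment into a), so the proto-segment is *a.
Position 5: Kumol has n, Negoran has m. Kumol preserves n here (none of its changes turn any other segment into n), so the proto-segment is *n.
Position 8: Kumol has k, Negoran has g. Negoran preserves g here (none of its changes turn any other segment into g), so the proto-segment is *g.
This points to *rasonfug. Verify forward in each daughter:
Kumol: *rasonfug
  rasonfug (rule 1 does not apply)
  rasonfug → rasonfuk   [final devoicing]
  rasonfuk (rule 3 does not apply)
  rasonfuk → resonfuk   [vowel merger]
  giving Kumol resonfuk.
Negoran: *rasonfug > rasomfug > raromfug  (by nasal place assimilation, rhotacism)
Only *rasonfug yields all of Kumol resonfuk, Negoran raromfug.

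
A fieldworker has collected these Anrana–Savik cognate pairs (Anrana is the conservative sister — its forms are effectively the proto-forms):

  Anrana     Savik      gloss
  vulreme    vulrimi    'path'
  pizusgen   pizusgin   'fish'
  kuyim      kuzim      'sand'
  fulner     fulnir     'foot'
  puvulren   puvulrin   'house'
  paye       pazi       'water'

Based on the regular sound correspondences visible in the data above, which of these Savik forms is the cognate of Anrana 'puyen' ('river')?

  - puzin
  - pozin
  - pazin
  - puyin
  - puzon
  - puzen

paye ~ pazi — Anrana y corresponds to Savik z between vowels (before a front vowel).
pizusgen ~ pizusgin, puvulren ~ puvulrin — Anrana e corresponds to Savik i after a consonant, before a nasal.
Applying these to Anrana 'puyen':
  puyen → puzen   (y→z between vowels (before a front vowel))
  puzen → puzin   (e→i after a consonant, before a nasal)
So the Savik cognate is 'puzin'.

puzin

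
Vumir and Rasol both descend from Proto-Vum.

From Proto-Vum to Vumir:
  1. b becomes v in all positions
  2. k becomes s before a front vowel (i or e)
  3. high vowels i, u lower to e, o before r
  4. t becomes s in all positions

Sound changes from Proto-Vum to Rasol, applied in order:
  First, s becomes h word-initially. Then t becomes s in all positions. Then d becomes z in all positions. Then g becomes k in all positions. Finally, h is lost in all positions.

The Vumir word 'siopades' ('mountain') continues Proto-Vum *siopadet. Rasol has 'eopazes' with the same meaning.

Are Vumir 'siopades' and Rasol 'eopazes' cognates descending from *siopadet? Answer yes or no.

Derive the expected Rasol reflex of *siopadet:
Rasol: *siopadet
  siopadet → hiopadet   [debuccalisation]
  hiopadet → hiopades   [unconditioned shift]
  hiopades → hiopazes   [unconditioned shift]
  hiopazes (rule 4 does not apply)
  hiopazes → iopazes   [h-loss]
  giving Rasol iopazes.
The regular Rasol reflex would be 'iopazes', but the attested form is 'eopazes'. The correspondence is irregular, so they are not cognates (the Rasol form has a different source).

no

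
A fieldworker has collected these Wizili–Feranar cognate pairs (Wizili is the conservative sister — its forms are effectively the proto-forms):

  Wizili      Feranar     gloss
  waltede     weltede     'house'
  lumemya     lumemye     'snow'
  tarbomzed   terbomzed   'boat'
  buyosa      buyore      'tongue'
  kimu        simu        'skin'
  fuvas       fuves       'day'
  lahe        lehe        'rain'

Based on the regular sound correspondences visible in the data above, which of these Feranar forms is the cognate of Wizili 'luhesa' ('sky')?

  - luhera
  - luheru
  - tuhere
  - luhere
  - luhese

luhere

buyosa ~ buyore — Wizili s corresponds to Feranar r between vowels (before a back vowel).
lumemya ~ lumemye, buyosa ~ buyore — Wizili a corresponds to Feranar e word-finally.
Applying these to Wizili 'luhesa':
  luhesa → luhera   (s→r between vowels (before a back vowel))
  luhera → luhere   (a→e word-finally)
So the Feranar cognate is 'luhere'.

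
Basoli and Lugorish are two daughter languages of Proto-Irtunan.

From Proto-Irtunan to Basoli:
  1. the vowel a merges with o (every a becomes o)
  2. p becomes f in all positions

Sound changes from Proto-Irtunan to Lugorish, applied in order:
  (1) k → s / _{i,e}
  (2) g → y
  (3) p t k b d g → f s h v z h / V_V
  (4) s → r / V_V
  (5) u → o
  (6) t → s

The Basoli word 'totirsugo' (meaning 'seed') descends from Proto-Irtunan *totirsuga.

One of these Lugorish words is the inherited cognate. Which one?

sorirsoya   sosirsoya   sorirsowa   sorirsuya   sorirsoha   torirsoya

Lugorish: *totirsuga
  totirsuga (rule 1 does not apply)
  totirsuga → totirsuya   [unconditioned shift]
  totirsuya → tosirsuya   [intervocalic lenition]
  tosirsuya → torirsuya   [rhotacism]
  torirsuya → torirsoya   [vowel merger]
  torirsoya → sorirsoya   [unconditioned shift]
  giving Lugorish sorirsoya.
Among the options, 'sorirsoya' alone shows every Lugorish change applied in order.

sorirsoya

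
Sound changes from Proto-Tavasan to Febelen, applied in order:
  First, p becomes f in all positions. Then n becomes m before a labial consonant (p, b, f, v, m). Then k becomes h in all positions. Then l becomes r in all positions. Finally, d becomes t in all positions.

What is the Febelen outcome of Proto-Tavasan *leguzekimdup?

reguzehimtuf

Febelen: *leguzekimdup
  leguzekimdup → leguzekimduf   [unconditioned shift]
  leguzekimduf (rule 2 does not apply)
  leguzekimduf → leguzehimduf   [unconditioned shift]
  leguzehimduf → reguzehimduf   [unconditioned shift]
  reguzehimduf → reguzehimtuf   [unconditioned shift]
  giving Febelen reguzehimtuf.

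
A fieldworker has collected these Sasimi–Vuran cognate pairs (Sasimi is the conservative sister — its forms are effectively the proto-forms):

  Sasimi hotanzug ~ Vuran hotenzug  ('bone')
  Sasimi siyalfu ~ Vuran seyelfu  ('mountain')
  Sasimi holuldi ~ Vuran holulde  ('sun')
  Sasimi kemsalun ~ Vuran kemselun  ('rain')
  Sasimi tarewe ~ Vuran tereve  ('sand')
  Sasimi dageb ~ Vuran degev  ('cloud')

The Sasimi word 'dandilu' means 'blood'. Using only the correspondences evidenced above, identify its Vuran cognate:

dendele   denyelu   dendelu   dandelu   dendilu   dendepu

dendelu

hotanzug ~ hotenzug — Sasimi a corresponds to Vuran e after a consonant, before a nasal.
siyalfu ~ seyelfu — Sasimi i corresponds to Vuran e after a consonant, before a consonant other than r, m, n, p, b, f, v.
Applying these to Sasimi 'dandilu':
  dandilu → dendilu   (a→e after a consonant, before a nasal)
  dendilu → dendelu   (i→e after a consonant, before a consonant other than r, m, n, p, b, f, v)
So the Vuran cognate is 'dendelu'.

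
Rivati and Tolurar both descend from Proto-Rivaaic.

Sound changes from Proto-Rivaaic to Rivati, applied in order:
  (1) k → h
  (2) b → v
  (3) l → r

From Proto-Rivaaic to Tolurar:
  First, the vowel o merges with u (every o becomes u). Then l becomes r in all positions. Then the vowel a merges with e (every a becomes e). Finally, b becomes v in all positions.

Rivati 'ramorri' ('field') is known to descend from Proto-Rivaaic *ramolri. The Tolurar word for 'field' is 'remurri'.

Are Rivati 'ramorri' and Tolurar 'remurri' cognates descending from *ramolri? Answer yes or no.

Derive the expected Tolurar reflex of *ramolri:
Tolurar: *ramolri
  ramolri → ramulri   [vowel merger]
  ramulri → ramurri   [unconditioned shift]
  ramurri → remurri   [vowel merger]
  remurri (rule 4 does not apply)
  giving Tolurar remurri.
Tolurar 'remurri' matches the regular reflex exactly, so the pair is cognate.

yes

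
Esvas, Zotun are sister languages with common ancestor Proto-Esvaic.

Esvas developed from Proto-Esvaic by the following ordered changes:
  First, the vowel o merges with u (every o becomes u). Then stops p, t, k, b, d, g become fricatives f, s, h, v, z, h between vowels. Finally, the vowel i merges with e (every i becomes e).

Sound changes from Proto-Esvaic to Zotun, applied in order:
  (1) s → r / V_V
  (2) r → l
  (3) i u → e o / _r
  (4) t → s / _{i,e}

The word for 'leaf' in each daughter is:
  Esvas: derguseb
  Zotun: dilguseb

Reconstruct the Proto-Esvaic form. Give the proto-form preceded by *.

*dirguteb

Position 3: Esvas has r, Zotun has l. Esvas preserves r here (none of its changes turn any other segment into r), so the proto-segment is *r.
Position 6: Esvas has s, Zotun has s. Taking the neighbouring segments as reconstructed: Esvas s could go back to *t or *s; Zotun s can only go back to *t — the one source consistent with every daughter is *t.
Position 2: Esvas has e, Zotun has i. Zotun preserves i here (none of its changes turn any other segment into i), so the proto-segment is *i.
This points to *dirguteb. Verify forward in each daughter:
Esvas: *dirguteb > dirguseb > derguseb  (by intervocalic lenition, vowel merger)
Zotun: *dirguteb
  dirguteb (rule 1 does not apply)
  dirguteb → dilguteb   [unconditioned shift]
  dilguteb (rule 3 does not apply)
  dilguteb → dilguseb   [palatalisation]
  giving Zotun dilguseb.
Only *dirguteb yields all of Esvas derguseb, Zotun dilguseb.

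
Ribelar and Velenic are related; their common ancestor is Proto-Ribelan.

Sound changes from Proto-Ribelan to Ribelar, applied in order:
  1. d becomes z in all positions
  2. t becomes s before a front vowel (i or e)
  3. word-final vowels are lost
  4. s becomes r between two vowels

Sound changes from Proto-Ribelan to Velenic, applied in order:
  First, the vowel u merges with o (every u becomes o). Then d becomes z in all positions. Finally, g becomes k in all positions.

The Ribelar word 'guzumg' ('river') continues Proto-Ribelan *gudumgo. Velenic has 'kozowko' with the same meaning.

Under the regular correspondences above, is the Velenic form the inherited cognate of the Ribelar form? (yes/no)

Derive the expected Velenic reflex of *gudumgo:
Velenic: *gudumgo
  gudumgo → godomgo   [vowel merger]
  godomgo → gozomgo   [unconditioned shift]
  gozomgo → kozomko   [unconditioned shift]
  giving Velenic kozomko.
The regular Velenic reflex would be 'kozomko', but the attested form is 'kozowko'. The correspondence is irregular, so they are not cognates (the Velenic form has a different source).

no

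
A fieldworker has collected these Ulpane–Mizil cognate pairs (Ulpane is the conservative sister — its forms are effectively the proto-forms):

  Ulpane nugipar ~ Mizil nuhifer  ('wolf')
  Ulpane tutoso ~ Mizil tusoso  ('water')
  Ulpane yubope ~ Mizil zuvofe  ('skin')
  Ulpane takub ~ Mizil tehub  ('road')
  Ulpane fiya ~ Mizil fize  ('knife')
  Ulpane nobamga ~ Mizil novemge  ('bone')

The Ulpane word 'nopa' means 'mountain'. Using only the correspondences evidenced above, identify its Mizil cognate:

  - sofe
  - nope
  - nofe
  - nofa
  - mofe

nofe

nugipar ~ nuhifer — Ulpane p corresponds to Mizil f between vowels (before a back vowel).
fiya ~ fize, nobamga ~ novemge — Ulpane a corresponds to Mizil e word-finally.
Applying these to Ulpane 'nopa':
  nopa → nofa   (p→f between vowels (before a back vowel))
  nofa → nofe   (a→e word-finally)
So the Mizil cognate is 'nofe'.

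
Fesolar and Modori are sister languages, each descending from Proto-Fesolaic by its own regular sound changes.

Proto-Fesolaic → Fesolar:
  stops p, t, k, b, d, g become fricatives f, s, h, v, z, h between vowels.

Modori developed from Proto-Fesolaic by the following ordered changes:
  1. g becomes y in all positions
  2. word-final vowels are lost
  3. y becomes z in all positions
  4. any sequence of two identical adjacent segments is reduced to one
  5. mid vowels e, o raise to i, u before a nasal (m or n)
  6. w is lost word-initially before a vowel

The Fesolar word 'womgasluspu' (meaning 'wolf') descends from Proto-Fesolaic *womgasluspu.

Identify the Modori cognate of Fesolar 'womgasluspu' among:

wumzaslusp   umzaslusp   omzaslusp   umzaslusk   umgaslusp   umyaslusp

Modori: start from *womgasluspu.
  rule 1 (unconditioned shift): womgasluspu → womyasluspu
  rule 2 (apocope): womyasluspu → womyaslusp
  rule 3 (unconditioned shift): womyaslusp → womzaslusp
  rule 4: no change — womzaslusp
  rule 5 (pre-nasal raising): womzaslusp → wumzaslusp
  rule 6 (glide loss): wumzaslusp → umzaslusp
  ⇒ Modori umzaslusp
The other candidates each miss or misapply at least one Modori change.

umzaslusp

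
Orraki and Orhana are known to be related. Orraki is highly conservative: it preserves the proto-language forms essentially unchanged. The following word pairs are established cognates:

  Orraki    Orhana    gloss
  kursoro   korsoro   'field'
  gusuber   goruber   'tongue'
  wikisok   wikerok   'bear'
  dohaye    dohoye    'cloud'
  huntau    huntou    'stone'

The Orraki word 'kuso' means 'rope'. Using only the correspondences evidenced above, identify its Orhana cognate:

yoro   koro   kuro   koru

koro

gusuber ~ goruber — Orraki u corresponds to Orhana o after a consonant, before a consonant other than r, m, n, p, b, f, v.
wikisok ~ wikerok — Orraki s corresponds to Orhana r between vowels (before a back vowel).
Applying these to Orraki 'kuso':
  kuso → koso   (u→o after a consonant, before a consonant other than r, m, n, p, b, f, v)
  koso → koro   (s→r between vowels (before a back vowel))
So the Orhana cognate is 'koro'.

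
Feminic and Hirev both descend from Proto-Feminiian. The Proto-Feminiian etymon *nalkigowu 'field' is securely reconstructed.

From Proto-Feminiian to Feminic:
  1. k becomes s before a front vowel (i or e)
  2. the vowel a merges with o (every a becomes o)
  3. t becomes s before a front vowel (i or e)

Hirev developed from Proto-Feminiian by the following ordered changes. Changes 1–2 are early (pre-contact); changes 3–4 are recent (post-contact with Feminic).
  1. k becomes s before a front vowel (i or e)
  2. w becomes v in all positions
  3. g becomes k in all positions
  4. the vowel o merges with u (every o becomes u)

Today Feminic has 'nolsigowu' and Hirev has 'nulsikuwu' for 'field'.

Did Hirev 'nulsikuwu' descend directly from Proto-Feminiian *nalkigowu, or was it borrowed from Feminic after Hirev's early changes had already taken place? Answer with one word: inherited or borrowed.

If inherited, *nalkigowu would pass through all of Hirev's changes:
Hirev: *nalkigowu > nalsigowu > nalsigovu > nalsikovu > nalsikuvu  (by palatalisation, unconditioned shift, unconditioned shift, vowel merger)
If borrowed from Feminic 'nolsigowu' after the early changes, it would undergo only the recent ones:
  rule 3 (unconditioned shift): nolsigowu → nolsikowu
  rule 4 (vowel merger): nolsikowu → nulsikuwu
  ⇒ as a loan: nulsikuwu
Hirev 'nulsikuwu' matches the loan outcome 'nulsikuwu', not the inherited 'nalsikuvu' — it skipped the early Hirev changes, so it was borrowed from Feminic.

borrowed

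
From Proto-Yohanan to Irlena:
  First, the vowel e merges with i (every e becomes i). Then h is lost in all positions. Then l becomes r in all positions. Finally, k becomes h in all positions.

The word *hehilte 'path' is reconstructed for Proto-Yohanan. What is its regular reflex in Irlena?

iirti

Irlena: *hehilte
  hehilte → hihilti   [vowel merger]
  hihilti → iilti   [h-loss]
  iilti → iirti   [unconditioned shift]
  iirti (rule 4 does not apply)
  giving Irlena iirti.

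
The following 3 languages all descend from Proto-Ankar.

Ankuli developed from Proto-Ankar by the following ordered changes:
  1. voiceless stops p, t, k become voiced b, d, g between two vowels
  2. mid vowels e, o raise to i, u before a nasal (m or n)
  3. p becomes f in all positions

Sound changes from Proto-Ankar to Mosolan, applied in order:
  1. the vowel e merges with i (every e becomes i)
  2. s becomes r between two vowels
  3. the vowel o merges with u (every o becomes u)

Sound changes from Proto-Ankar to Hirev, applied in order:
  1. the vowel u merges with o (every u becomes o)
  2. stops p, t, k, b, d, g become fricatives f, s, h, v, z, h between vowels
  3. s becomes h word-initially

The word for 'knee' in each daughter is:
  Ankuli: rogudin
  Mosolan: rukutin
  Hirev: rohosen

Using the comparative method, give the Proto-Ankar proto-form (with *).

*rokuten

Position 2: Ankuli has o, Mosolan has u, Hirev has o. Ankuli preserves o here (none of its changes turn any other segment into o), so the proto-segment is *o.
Position 5: Ankuli has d, Mosolan has t, Hirev has s. Mosolan preserves t here (none of its changes turn any other segment into t), so the proto-segment is *t.
Continuing position by position gives *rokuten; check it forward:
Ankuli: start from *rokuten.
  rule 1 (intervocalic voicing): rokuten → roguden
  rule 2 (pre-nasal raising): roguden → rogudin
  rule 3: no change — rogudin
  ⇒ Ankuli rogudin
Mosolan: *rokuten > rokutin > rukutin  (by vowel merger, vowel merger)
Hirev: *rokuten
  rokuten → rokoten   [vowel merger]
  rokoten → rohosen   [intervocalic lenition]
  rohosen (rule 3 does not apply)
  giving Hirev rohosen.
*rokuten is the unique common source.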